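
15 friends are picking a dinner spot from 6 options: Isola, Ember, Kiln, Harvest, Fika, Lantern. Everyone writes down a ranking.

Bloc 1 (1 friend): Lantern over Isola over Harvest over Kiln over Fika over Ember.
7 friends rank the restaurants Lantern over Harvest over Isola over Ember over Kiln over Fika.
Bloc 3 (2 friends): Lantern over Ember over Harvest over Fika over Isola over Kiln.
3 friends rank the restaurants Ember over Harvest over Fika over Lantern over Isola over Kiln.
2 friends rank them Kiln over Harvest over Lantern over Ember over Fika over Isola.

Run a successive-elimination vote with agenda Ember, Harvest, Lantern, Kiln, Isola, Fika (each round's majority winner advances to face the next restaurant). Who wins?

Lantern

Round 1: Ember vs Harvest — 5–10, Harvest advances.
Round 2: Harvest vs Lantern — 5–10, Lantern advances.
Round 3: Lantern vs Kiln — 13–2, Lantern advances.
Round 4: Lantern vs Isola — 15–0, Lantern advances.
Round 5: Lantern vs Fika — 12–3, Lantern advances.
The agenda winner is Lantern.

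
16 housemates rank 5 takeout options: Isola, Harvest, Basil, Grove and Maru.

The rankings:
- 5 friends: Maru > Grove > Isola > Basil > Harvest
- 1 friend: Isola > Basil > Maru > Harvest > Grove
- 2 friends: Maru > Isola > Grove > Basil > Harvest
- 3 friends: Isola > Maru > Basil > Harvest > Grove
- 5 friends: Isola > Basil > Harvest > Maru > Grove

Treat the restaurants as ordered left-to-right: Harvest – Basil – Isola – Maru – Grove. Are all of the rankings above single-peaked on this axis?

yes

Axis positions: Harvest=1, Basil=2, Isola=3, Maru=4, Grove=5.
Ballot type 1 (peak Maru at position 4): ranking walks positions 4-5-3-2-1, expanding outward from the peak — single-peaked.
Ballot type 2 (peak Isola at position 3): ranking walks positions 3-2-4-1-5, expanding outward from the peak — single-peaked.
Ballot type 3 (peak Maru at position 4): ranking walks positions 4-3-5-2-1, expanding outward from the peak — single-peaked.
Ballot type 4 (peak Isola at position 3): ranking walks positions 3-4-2-1-5, expanding outward from the peak — single-peaked.
Ballot type 5 (peak Isola at position 3): ranking walks positions 3-2-1-4-5, expanding outward from the peak — single-peaked.
Every ranking is single-peaked on this axis.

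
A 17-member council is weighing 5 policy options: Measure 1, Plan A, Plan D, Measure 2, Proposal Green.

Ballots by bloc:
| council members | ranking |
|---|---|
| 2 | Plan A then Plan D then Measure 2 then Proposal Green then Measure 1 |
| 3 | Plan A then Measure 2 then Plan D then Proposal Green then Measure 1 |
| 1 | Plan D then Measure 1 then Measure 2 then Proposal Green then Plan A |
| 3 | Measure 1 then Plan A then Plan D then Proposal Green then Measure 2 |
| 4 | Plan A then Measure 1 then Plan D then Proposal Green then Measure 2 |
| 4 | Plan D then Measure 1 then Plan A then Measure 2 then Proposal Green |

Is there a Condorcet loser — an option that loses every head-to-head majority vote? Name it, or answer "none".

Proposal Green

Head-to-head results (17 council members):
Measure 1 vs Plan A: Plan A wins 9–8.
Measure 1 vs Plan D: 3+4 = 7 for Measure 1, 10 for Plan D — Plan D by 10–7.
Measure 1 vs Measure 2: Measure 1, 12–5.
Measure 1 vs Proposal Green: 1+3+4+4 = 12 for Measure 1, 5 for Proposal Green — Measure 1 by 12–5.
Plan A–Plan D: Plan A 12–5.
Plan A vs Measure 2: Plan A is ranked higher on 2+3+3+4+4 = 16 ballots, Measure 2 on 1. Plan A wins 16–1.
Plan A vs Proposal Green: Plan A preferred on 2+3+3+4+4 = 16 ballots; Plan A wins 16–1.
Plan D vs Measure 2: Plan D wins 14–3.
Plan D vs Proposal Green: Plan D preferred on 2+3+1+3+4+4 = 17 ballots; Plan D wins 17–0.
Measure 2 vs Proposal Green: Measure 2 is ranked higher on 2+3+1+4 = 10 ballots, Proposal Green on 7. Measure 2 wins 10–7.
Only Proposal Green has no wins; Proposal Green is the Condorcet loser.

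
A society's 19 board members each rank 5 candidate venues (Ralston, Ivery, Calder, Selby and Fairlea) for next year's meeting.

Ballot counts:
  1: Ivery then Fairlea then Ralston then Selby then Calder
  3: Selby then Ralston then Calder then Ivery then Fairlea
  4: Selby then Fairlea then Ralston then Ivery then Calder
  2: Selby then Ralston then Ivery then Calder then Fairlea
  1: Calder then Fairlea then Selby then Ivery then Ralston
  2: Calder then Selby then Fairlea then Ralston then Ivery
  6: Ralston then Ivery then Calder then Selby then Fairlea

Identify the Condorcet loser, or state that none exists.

Head-to-head results (19 organisers):
Ralston vs Ivery: 17 to 2, Ralston.
Ralston–Calder: Ralston 16–3.
Ralston vs Selby: Ralston preferred on 1+6 = 7 ballots; Selby wins 12–7.
Ralston–Fairlea: Ralston 11–8.
Ivery vs Calder: Ivery preferred on 1+4+2+6 = 13 ballots; Ivery wins 13–6.
Ivery vs Selby: Selby, 12–7.
Ivery vs Fairlea: Ivery preferred on 1+3+2+6 = 12 ballots; Ivery wins 12–7.
Calder vs Selby: Selby, 10–9.
Calder–Fairlea: Calder 14–5.
Selby vs Fairlea: Selby, 17–2.
Fairlea loses to every other city — it is the Condorcet loser.

Fairlea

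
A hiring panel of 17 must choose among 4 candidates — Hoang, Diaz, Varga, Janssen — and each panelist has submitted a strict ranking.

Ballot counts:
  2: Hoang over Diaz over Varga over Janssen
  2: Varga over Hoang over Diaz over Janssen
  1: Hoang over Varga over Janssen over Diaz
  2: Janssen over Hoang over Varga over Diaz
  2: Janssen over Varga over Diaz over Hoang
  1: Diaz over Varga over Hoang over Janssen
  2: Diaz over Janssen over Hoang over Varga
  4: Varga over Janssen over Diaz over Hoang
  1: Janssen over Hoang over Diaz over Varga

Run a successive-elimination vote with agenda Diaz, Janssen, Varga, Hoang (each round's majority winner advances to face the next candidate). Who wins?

Varga

Round 1: Diaz vs Janssen — 7–10, Janssen advances.
Round 2: Janssen vs Varga — 7–10, Varga advances.
Round 3: Varga vs Hoang — 9–8, Varga advances.
The agenda winner is Varga.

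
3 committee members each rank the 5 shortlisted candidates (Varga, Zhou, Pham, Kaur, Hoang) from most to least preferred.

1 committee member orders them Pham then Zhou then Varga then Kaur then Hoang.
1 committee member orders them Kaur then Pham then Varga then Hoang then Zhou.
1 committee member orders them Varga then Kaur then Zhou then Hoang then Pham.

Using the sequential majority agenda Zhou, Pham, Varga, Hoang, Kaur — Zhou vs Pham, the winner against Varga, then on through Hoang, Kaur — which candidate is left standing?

Round 1: Zhou vs Pham — 1–2, Pham advances.
Round 2: Pham vs Varga — 2–1, Pham advances.
Round 3: Pham vs Hoang — 2–1, Pham advances.
Round 4: Pham vs Kaur — 1–2, Kaur advances.
Kaur survives the agenda.

Kaur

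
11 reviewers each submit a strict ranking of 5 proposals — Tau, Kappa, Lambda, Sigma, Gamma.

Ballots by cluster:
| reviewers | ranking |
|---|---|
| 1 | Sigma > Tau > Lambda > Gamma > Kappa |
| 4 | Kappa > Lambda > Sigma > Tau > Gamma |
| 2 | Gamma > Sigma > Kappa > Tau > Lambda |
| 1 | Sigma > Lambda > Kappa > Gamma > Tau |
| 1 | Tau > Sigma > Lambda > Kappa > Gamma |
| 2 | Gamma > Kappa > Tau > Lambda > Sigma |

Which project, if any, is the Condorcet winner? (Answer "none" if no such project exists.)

Kappa

Check each pair by majority over 11 ballots:
Tau–Kappa: Kappa 9–2.
Tau vs Lambda: Tau wins 6–5.
Tau–Sigma: Sigma 8–3.
Tau vs Gamma: Tau, 6–5.
Kappa–Lambda: Kappa 8–3.
Kappa vs Sigma: Kappa, 6–5.
Kappa vs Gamma: Kappa wins 6–5.
Lambda vs Sigma: Lambda, 6–5.
Lambda vs Gamma: Lambda wins 7–4.
Sigma vs Gamma: Sigma, 7–4.
Kappa wins every pairwise contest, so Kappa is the Condorcet winner.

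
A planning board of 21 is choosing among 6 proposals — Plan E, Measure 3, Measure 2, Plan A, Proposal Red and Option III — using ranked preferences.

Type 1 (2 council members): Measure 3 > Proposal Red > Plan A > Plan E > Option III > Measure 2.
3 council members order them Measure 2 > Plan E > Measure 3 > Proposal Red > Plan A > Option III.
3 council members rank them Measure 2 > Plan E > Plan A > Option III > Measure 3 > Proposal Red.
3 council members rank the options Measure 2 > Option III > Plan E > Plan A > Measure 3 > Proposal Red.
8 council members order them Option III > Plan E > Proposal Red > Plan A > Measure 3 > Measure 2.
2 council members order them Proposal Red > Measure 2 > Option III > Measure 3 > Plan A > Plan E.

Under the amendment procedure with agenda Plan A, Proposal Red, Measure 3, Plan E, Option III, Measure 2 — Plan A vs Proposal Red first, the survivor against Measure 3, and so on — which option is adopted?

Round 1: Plan A vs Proposal Red — 6–15, Proposal Red advances.
Round 2: Proposal Red vs Measure 3 — 10–11, Measure 3 advances.
Round 3: Measure 3 vs Plan E — 4–17, Plan E advances.
Round 4: Plan E vs Option III — 8–13, Option III advances.
Round 5: Option III vs Measure 2 — 10–11, Measure 2 advances.
The agenda winner is Measure 2.

Measure 2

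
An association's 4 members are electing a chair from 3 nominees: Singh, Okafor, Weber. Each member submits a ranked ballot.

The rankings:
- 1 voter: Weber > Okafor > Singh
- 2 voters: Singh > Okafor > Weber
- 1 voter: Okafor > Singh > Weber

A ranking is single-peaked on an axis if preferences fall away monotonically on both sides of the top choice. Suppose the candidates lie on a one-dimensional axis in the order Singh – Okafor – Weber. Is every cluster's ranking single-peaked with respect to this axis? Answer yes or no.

yes

Axis positions: Singh=1, Okafor=2, Weber=3.
Cluster 1 (peak Weber at position 3): ranking walks positions 3-2-1, expanding outward from the peak — single-peaked.
Cluster 2 (peak Singh at position 1): ranking walks positions 1-2-3, expanding outward from the peak — single-peaked.
Cluster 3 (peak Okafor at position 2): ranking walks positions 2-1-3, expanding outward from the peak — single-peaked.
Every ranking is single-peaked on this axis.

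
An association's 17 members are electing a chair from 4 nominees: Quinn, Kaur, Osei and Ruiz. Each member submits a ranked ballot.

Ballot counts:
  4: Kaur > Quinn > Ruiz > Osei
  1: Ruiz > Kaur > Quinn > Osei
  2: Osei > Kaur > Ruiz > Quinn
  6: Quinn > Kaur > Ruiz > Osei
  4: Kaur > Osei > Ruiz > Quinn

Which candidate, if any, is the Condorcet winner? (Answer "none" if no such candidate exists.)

Kaur

Head-to-head results (17 voters):
Quinn vs Kaur: Kaur, 11–6.
Quinn vs Osei: Quinn, 11–6.
Quinn vs Ruiz: Quinn, 10–7.
Kaur vs Osei: Kaur wins 15–2.
Kaur vs Ruiz: Kaur wins 16–1.
Osei vs Ruiz: Osei is ranked higher on 2+4 = 6 ballots, Ruiz on 11. Ruiz wins 11–6.
Kaur beats each of Quinn, Osei, Ruiz — Kaur is the Condorcet winner.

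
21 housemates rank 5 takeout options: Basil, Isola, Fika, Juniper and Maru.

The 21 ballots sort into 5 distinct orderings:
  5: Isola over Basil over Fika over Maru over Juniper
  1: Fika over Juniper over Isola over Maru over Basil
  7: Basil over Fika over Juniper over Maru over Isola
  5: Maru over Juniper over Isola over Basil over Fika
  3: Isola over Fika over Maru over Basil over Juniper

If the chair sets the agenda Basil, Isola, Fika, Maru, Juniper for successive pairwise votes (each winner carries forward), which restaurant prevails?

Round 1: Basil vs Isola — 7–14, Isola advances.
Round 2: Isola vs Fika — 13–8, Isola advances.
Round 3: Isola vs Maru — 9–12, Maru advances.
Round 4: Maru vs Juniper — 13–8, Maru advances.
The agenda winner is Maru.

Maru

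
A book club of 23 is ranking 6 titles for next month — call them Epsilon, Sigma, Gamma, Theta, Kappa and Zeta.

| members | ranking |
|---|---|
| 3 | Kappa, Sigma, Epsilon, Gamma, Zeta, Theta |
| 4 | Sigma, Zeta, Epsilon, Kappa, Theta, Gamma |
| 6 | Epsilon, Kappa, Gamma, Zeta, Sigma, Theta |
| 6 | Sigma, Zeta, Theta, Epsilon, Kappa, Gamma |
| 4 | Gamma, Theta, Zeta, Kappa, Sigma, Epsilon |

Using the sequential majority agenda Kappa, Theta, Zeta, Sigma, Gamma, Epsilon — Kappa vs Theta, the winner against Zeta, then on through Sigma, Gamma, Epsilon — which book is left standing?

Round 1: Kappa vs Theta — 13–10, Kappa advances.
Round 2: Kappa vs Zeta — 9–14, Zeta advances.
Round 3: Zeta vs Sigma — 10–13, Sigma advances.
Round 4: Sigma vs Gamma — 13–10, Sigma advances.
Round 5: Sigma vs Epsilon — 17–6, Sigma advances.
Sigma survives the agenda.

Sigma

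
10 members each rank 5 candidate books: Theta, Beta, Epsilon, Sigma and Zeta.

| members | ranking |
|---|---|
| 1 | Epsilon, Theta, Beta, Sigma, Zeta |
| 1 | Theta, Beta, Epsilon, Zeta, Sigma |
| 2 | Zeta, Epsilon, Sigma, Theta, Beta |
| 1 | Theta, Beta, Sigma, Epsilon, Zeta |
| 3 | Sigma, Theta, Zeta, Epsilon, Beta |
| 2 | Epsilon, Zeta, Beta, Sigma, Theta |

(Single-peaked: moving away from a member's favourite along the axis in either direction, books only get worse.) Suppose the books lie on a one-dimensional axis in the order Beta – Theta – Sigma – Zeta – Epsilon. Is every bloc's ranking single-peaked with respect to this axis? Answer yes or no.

no

Axis positions: Beta=1, Theta=2, Sigma=3, Zeta=4, Epsilon=5.
Bloc 1: ranking walks positions 5-2-1-3-4; Theta is ranked above Zeta even though Zeta lies between Theta and the peak Epsilon on the axis — preferences dip and rise again. Not single-peaked.
Bloc 2: ranking walks positions 2-1-5-4-3; Epsilon is ranked above Sigma even though Sigma lies between Epsilon and the peak Theta on the axis — preferences dip and rise again. Not single-peaked.
Bloc 3 (peak Zeta at position 4): ranking walks positions 4-5-3-2-1, expanding outward from the peak — single-peaked.
Bloc 4: ranking walks positions 2-1-3-5-4; Epsilon is ranked above Zeta even though Zeta lies between Epsilon and the peak Theta on the axis — preferences dip and rise again. Not single-peaked.
Bloc 5 (peak Sigma at position 3): ranking walks positions 3-2-4-5-1, expanding outward from the peak — single-peaked.
Bloc 6: ranking walks positions 5-4-1-3-2; Beta is ranked above Sigma even though Sigma lies between Beta and the peak Epsilon on the axis — preferences dip and rise again. Not single-peaked.
Bloc 1 violates single-peakedness, so the profile is not single-peaked on this axis.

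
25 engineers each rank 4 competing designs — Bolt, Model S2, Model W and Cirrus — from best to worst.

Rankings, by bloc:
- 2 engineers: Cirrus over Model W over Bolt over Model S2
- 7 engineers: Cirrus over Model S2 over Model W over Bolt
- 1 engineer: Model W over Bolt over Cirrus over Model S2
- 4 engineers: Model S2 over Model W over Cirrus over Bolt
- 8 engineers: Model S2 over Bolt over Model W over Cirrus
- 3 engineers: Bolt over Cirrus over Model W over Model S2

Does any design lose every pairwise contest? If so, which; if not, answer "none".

Bolt

Pairwise majorities:
Bolt–Model S2: Model S2 19–6.
Bolt vs Model W: Model W wins 14–11.
Bolt vs Cirrus: Cirrus, 13–12.
Model S2 vs Model W: Model S2 wins 19–6.
Model S2 vs Cirrus: 12 to 13, Cirrus.
Model W vs Cirrus: Model W is ranked higher on 1+4+8 = 13 ballots, Cirrus on 12. Model W wins 13–12.
Bolt is beaten in every head-to-head and is the Condorcet loser.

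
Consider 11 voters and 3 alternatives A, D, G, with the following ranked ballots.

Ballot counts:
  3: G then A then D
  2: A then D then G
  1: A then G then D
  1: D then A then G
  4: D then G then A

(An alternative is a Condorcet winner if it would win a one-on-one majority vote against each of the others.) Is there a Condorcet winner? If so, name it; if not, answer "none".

Check each pair by majority over 11 ballots:
A vs D: A is ranked higher on 3+2+1 = 6 ballots, D on 5. A wins 6–5.
A vs G: 2+1+1 = 4 for A, 7 for G — G by 7–4.
D vs G: 2+1+4 = 7 for D, 4 for G — D by 7–4.
Each alternative drops at least one matchup (A loses to G; D loses to A; G loses to D); the cycle A > D > G > A rules out a Condorcet winner.

none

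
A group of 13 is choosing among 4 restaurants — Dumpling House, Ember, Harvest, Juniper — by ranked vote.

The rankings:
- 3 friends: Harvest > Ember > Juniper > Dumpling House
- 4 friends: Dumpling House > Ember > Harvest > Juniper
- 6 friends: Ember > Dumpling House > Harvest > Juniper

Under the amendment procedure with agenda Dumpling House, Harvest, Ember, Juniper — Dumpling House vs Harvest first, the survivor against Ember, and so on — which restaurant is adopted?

Round 1: Dumpling House vs Harvest — 10–3, Dumpling House advances.
Round 2: Dumpling House vs Ember — 4–9, Ember advances.
Round 3: Ember vs Juniper — 13–0, Ember advances.
The agenda winner is Ember.

Ember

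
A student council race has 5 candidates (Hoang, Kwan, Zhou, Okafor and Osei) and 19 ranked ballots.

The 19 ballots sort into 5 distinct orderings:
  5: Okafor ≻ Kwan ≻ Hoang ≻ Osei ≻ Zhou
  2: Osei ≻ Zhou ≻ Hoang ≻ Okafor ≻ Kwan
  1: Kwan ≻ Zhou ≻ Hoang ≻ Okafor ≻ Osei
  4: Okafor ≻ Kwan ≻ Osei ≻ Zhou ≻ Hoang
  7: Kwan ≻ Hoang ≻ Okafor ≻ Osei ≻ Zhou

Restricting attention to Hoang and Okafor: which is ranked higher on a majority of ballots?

Ballots ranking Hoang above Okafor: 2 + 1 + 7 = 10.
Ballots ranking Okafor above Hoang: 19 − 10 = 9.
Hoang wins the head-to-head 10–9.

Hoang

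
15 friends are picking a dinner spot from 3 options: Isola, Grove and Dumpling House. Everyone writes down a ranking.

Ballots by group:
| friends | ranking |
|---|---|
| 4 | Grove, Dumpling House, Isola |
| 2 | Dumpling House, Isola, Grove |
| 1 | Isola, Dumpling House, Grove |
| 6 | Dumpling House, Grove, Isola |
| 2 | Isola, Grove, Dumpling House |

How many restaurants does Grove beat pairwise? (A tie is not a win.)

1

Grove against each rival (15 friends):
Grove vs Isola: Grove wins 10–5.
Grove vs Dumpling House: Dumpling House wins 9–6.
Grove beats Isola; loses to Dumpling House — 1 pairwise win.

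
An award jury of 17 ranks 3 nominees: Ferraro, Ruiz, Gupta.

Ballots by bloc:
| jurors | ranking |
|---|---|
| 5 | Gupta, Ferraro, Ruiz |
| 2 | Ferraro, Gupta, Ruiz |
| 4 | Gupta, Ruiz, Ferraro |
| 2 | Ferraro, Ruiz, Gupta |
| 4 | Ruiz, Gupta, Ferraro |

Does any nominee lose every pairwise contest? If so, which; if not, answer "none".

Ruiz

Head-to-head results (17 jurors):
Ferraro vs Ruiz: Ferraro is ranked higher on 5+2+2 = 9 ballots, Ruiz on 8. Ferraro wins 9–8.
Ferraro–Gupta: Gupta 13–4.
Ruiz–Gupta: Gupta 11–6.
Only Ruiz has no wins; Ruiz is the Condorcet loser.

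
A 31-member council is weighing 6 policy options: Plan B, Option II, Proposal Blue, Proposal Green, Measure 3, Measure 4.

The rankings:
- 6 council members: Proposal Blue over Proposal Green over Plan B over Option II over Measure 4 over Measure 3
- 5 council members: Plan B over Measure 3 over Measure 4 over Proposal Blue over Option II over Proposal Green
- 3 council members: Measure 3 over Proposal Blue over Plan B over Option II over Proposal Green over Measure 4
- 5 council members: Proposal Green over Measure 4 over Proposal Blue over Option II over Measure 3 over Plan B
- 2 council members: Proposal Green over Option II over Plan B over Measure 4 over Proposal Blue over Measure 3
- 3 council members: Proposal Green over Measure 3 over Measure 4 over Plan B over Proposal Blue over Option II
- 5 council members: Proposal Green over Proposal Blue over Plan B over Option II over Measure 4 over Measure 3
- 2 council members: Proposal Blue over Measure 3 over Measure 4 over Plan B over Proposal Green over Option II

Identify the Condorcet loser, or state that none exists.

Measure 3

Pairwise majorities:
Plan B vs Option II: 6+5+3+3+5+2 = 24 for Plan B, 7 for Option II — Plan B by 24–7.
Plan B vs Proposal Blue: 5+2+3 = 10 for Plan B, 21 for Proposal Blue — Proposal Blue by 21–10.
Plan B vs Proposal Green: Plan B preferred on 5+3+2 = 10 ballots; Proposal Green wins 21–10.
Plan B vs Measure 3: 18 to 13, Plan B.
Plan B vs Measure 4: Plan B is ranked higher on 6+5+3+2+5 = 21 ballots, Measure 4 on 10. Plan B wins 21–10.
Option II vs Proposal Blue: Proposal Blue, 29–2.
Option II–Proposal Green: Proposal Green 23–8.
Option II–Measure 3: Option II 18–13.
Option II vs Measure 4: Option II, 16–15.
Proposal Blue vs Proposal Green: Proposal Blue wins 16–15.
Proposal Blue vs Measure 3: Proposal Blue is ranked higher on 6+5+2+5+2 = 20 ballots, Measure 3 on 11. Proposal Blue wins 20–11.
Proposal Blue vs Measure 4: 16 to 15, Proposal Blue.
Proposal Green vs Measure 3: Proposal Green, 21–10.
Proposal Green vs Measure 4: Proposal Green is ranked higher on 6+3+5+2+3+5 = 24 ballots, Measure 4 on 7. Proposal Green wins 24–7.
Measure 3 vs Measure 4: Measure 4, 18–13.
Measure 3 loses to every other option — it is the Condorcet loser.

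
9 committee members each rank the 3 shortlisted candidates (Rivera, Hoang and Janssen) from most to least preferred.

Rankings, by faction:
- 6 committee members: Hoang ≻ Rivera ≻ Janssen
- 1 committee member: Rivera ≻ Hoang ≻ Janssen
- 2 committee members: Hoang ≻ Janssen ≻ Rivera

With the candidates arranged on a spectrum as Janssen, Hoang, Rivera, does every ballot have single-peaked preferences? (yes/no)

yes

Axis positions: Janssen=1, Hoang=2, Rivera=3.
Faction 1 (peak Hoang at position 2): ranking walks positions 2-3-1, expanding outward from the peak — single-peaked.
Faction 2 (peak Rivera at position 3): ranking walks positions 3-2-1, expanding outward from the peak — single-peaked.
Faction 3 (peak Hoang at position 2): ranking walks positions 2-1-3, expanding outward from the peak — single-peaked.
Every ranking is single-peaked on this axis.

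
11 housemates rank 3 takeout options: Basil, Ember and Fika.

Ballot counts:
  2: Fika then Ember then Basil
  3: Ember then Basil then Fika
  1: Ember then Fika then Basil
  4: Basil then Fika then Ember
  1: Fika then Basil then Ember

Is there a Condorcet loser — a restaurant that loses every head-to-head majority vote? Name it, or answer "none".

none

Head-to-head results (11 friends):
Basil vs Ember: Ember, 6–5.
Basil vs Fika: Basil is ranked higher on 3+4 = 7 ballots, Fika on 4. Basil wins 7–4.
Ember–Fika: Fika 7–4.
Each restaurant has at least one pairwise win (Basil beats Fika; Ember beats Basil; Fika beats Ember) — no Condorcet loser.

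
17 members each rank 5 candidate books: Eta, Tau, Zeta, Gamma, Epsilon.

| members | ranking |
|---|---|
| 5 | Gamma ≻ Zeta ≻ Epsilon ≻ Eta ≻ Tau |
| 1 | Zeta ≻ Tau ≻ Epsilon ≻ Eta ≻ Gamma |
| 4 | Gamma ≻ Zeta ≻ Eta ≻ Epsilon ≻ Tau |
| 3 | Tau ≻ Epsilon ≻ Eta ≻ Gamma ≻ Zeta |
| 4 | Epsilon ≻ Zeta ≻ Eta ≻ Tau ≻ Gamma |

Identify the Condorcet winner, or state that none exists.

Pairwise majorities:
Eta vs Tau: Eta wins 13–4.
Eta vs Zeta: 3 to 14, Zeta.
Eta vs Gamma: Eta preferred on 1+3+4 = 8 ballots; Gamma wins 9–8.
Eta–Epsilon: Epsilon 13–4.
Tau vs Zeta: 3 to 14, Zeta.
Tau vs Gamma: Gamma wins 9–8.
Tau vs Epsilon: Epsilon, 13–4.
Zeta vs Gamma: 1+4 = 5 for Zeta, 12 for Gamma — Gamma by 12–5.
Zeta vs Epsilon: 5+1+4 = 10 for Zeta, 7 for Epsilon — Zeta by 10–7.
Gamma vs Epsilon: Gamma, 9–8.
Only Gamma has no losses; Gamma is the Condorcet winner.

Gamma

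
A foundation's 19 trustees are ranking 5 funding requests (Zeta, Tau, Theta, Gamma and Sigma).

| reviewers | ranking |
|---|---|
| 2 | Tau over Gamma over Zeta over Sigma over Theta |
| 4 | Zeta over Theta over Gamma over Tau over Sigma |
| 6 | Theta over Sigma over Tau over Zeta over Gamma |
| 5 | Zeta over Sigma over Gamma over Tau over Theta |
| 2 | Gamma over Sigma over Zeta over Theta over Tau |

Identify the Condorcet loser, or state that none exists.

Tau

Head-to-head results (19 reviewers):
Zeta vs Tau: Zeta preferred on 4+5+2 = 11 ballots; Zeta wins 11–8.
Zeta vs Theta: Zeta preferred on 2+4+5+2 = 13 ballots; Zeta wins 13–6.
Zeta vs Gamma: Zeta wins 15–4.
Zeta vs Sigma: Zeta preferred on 2+4+5 = 11 ballots; Zeta wins 11–8.
Tau vs Theta: Tau is ranked higher on 2+5 = 7 ballots, Theta on 12. Theta wins 12–7.
Tau vs Gamma: 8 to 11, Gamma.
Tau vs Sigma: Sigma, 13–6.
Theta vs Gamma: Theta, 10–9.
Theta–Sigma: Theta 10–9.
Gamma vs Sigma: 8 to 11, Sigma.
Only Tau has no wins; Tau is the Condorcet loser.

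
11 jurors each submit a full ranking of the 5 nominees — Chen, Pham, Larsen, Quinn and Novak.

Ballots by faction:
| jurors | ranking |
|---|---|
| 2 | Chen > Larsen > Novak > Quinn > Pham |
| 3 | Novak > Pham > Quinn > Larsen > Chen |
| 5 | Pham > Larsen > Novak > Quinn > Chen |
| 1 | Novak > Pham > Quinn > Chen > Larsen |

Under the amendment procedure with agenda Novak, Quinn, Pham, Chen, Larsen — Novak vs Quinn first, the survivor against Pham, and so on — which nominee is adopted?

Round 1: Novak vs Quinn — 11–0, Novak advances.
Round 2: Novak vs Pham — 6–5, Novak advances.
Round 3: Novak vs Chen — 9–2, Novak advances.
Round 4: Novak vs Larsen — 4–7, Larsen advances.
The agenda winner is Larsen.

Larsen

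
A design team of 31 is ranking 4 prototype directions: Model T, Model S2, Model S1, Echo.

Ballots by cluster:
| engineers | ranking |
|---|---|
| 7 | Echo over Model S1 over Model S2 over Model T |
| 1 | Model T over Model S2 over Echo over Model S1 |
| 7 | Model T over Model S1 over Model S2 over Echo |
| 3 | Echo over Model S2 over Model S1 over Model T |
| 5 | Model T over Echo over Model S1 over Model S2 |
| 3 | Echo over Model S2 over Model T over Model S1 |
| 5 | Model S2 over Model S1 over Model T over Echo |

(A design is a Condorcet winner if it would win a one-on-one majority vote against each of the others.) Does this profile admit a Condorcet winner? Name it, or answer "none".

Head-to-head results (31 engineers):
Model T–Model S2: Model S2 18–13.
Model T vs Model S1: Model T is ranked higher on 1+7+5+3 = 16 ballots, Model S1 on 15. Model T wins 16–15.
Model T vs Echo: Model T preferred on 1+7+5+5 = 18 ballots; Model T wins 18–13.
Model S2 vs Model S1: Model S2 is ranked higher on 1+3+3+5 = 12 ballots, Model S1 on 19. Model S1 wins 19–12.
Model S2–Echo: Echo 18–13.
Model S1 vs Echo: Echo, 19–12.
Every design loses at least once (Model T loses to Model S2; Model S2 loses to Model S1; Model S1 loses to Model T; Echo loses to Model T). The majority relation contains the cycle Model T beats Model S1 beats Model S2 beats Model T, so there is no Condorcet winner.

none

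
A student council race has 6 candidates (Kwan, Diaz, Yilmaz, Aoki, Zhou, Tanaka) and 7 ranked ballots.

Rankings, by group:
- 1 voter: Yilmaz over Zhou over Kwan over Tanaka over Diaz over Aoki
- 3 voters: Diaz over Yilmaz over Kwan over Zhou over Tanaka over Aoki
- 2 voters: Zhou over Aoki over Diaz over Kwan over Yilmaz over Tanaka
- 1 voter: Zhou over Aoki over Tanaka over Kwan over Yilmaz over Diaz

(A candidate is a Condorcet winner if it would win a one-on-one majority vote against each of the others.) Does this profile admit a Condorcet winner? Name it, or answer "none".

none

Head-to-head results (7 voters):
Kwan vs Diaz: 1+1 = 2 for Kwan, 5 for Diaz — Diaz by 5–2.
Kwan vs Yilmaz: 2+1 = 3 for Kwan, 4 for Yilmaz — Yilmaz by 4–3.
Kwan vs Aoki: 4 to 3, Kwan.
Kwan vs Zhou: 3 to 4, Zhou.
Kwan vs Tanaka: 1+3+2 = 6 for Kwan, 1 for Tanaka — Kwan by 6–1.
Diaz vs Yilmaz: 3+2 = 5 for Diaz, 2 for Yilmaz — Diaz by 5–2.
Diaz vs Aoki: Diaz is ranked higher on 1+3 = 4 ballots, Aoki on 3. Diaz wins 4–3.
Diaz vs Zhou: 3 to 4, Zhou.
Diaz vs Tanaka: Diaz wins 5–2.
Yilmaz vs Aoki: 4 to 3, Yilmaz.
Yilmaz vs Zhou: Yilmaz wins 4–3.
Yilmaz vs Tanaka: Yilmaz preferred on 1+3+2 = 6 ballots; Yilmaz wins 6–1.
Aoki vs Zhou: Zhou, 7–0.
Aoki–Tanaka: Tanaka 4–3.
Zhou vs Tanaka: Zhou, 7–0.
No candidate is unbeaten: Kwan loses to Diaz; Diaz loses to Zhou; Yilmaz loses to Diaz; Aoki loses to Kwan; Zhou loses to Yilmaz; Tanaka loses to Kwan. In particular Diaz > Yilmaz > Zhou > Diaz is a majority cycle — no Condorcet winner exists.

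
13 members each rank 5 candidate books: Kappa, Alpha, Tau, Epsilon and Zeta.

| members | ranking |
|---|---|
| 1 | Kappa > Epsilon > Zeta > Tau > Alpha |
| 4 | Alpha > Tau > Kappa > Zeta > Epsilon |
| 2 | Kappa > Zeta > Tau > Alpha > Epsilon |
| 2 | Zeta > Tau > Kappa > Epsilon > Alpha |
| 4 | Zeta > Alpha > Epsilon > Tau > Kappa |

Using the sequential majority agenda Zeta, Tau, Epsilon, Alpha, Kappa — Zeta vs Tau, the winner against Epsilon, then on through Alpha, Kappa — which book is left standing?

Round 1: Zeta vs Tau — 9–4, Zeta advances.
Round 2: Zeta vs Epsilon — 12–1, Zeta advances.
Round 3: Zeta vs Alpha — 9–4, Zeta advances.
Round 4: Zeta vs Kappa — 6–7, Kappa advances.
Kappa survives the agenda.

Kappa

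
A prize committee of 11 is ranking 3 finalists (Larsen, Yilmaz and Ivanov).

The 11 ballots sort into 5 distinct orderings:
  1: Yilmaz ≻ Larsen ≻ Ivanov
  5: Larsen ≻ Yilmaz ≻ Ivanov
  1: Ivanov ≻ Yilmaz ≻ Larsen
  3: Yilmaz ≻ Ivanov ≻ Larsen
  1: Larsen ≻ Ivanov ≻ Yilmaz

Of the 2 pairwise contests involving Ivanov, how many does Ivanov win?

0

Ivanov against each rival (11 jurors):
Ivanov vs Larsen: Larsen wins 7–4.
Ivanov vs Yilmaz: 1+1 = 2 for Ivanov, 9 for Yilmaz — Yilmaz by 9–2.
Ivanov beats no one; loses to Larsen, Yilmaz — 0 pairwise wins.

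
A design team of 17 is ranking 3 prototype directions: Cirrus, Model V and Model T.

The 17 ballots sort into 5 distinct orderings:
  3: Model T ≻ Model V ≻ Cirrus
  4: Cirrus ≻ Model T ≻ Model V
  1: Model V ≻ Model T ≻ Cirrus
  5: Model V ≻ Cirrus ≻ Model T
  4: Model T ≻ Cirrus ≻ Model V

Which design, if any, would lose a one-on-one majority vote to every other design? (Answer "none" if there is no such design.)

none

Head-to-head results (17 engineers):
Cirrus vs Model V: Model V wins 9–8.
Cirrus vs Model T: 9 to 8, Cirrus.
Model V vs Model T: 6 to 11, Model T.
Every design wins at least one matchup (Cirrus beats Model T; Model V beats Cirrus; Model T beats Model V), so there is no Condorcet loser.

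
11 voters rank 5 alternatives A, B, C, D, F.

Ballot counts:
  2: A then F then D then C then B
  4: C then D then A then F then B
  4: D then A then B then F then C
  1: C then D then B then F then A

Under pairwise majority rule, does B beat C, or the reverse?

C

Ballots ranking B above C: 4.
Ballots ranking C above B: 11 − 4 = 7.
C wins the head-to-head 7–4.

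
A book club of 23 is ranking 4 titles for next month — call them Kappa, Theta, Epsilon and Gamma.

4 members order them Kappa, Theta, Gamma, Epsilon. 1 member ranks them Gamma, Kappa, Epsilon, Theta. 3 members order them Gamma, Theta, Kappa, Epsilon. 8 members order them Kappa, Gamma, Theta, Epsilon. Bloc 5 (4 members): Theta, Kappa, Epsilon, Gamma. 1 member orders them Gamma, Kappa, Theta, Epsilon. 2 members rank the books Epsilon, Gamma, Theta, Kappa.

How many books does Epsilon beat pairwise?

Epsilon against each rival (23 members):
Epsilon vs Kappa: Epsilon is ranked higher on 2 ballots, Kappa on 21. Kappa wins 21–2.
Epsilon vs Theta: Theta wins 20–3.
Epsilon vs Gamma: Gamma, 17–6.
Epsilon beats no one; loses to Kappa, Theta, Gamma — 0 pairwise wins.

0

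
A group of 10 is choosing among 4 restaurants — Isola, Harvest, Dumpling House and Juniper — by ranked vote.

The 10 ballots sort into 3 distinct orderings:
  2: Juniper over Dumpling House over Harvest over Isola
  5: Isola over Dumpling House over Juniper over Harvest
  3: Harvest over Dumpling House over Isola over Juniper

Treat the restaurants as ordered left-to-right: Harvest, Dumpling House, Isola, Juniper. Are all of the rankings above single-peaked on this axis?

Axis positions: Harvest=1, Dumpling House=2, Isola=3, Juniper=4.
Ballot type 1: ranking walks positions 4-2-1-3; Dumpling House is ranked above Isola even though Isola lies between Dumpling House and the peak Juniper on the axis — preferences dip and rise again. Not single-peaked.
Ballot type 2 (peak Isola at position 3): ranking walks positions 3-2-4-1, expanding outward from the peak — single-peaked.
Ballot type 3 (peak Harvest at position 1): ranking walks positions 1-2-3-4, expanding outward from the peak — single-peaked.
Ballot type 1 violates single-peakedness, so the profile is not single-peaked on this axis.

no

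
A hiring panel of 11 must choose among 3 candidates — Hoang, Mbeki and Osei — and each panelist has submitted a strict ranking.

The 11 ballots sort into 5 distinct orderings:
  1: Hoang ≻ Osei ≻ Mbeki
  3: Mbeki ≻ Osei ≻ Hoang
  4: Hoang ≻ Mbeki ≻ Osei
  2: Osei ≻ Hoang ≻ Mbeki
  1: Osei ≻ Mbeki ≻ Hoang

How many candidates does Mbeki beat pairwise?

Mbeki against each rival (11 committee members):
Mbeki vs Hoang: Hoang wins 7–4.
Mbeki vs Osei: 7 to 4, Mbeki.
Mbeki beats Osei; loses to Hoang — 1 pairwise win.

1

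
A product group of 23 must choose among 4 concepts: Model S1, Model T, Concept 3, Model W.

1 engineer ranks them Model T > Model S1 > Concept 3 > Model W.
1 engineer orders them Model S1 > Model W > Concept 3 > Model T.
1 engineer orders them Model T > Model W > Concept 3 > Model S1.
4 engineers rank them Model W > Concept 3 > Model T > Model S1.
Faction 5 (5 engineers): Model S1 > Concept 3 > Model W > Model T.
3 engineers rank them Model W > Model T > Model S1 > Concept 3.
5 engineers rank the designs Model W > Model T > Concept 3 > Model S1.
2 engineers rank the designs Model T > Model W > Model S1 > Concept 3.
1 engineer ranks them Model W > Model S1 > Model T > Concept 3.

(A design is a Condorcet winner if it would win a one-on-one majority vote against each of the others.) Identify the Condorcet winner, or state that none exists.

Model W

Head-to-head results (23 engineers):
Model S1 vs Model T: Model T, 16–7.
Model S1–Concept 3: Model S1 13–10.
Model S1 vs Model W: Model W wins 16–7.
Model T vs Concept 3: Model T, 13–10.
Model T vs Model W: Model W wins 19–4.
Concept 3 vs Model W: Model W wins 17–6.
Model W beats each of Model S1, Model T, Concept 3 — Model W is the Condorcet winner.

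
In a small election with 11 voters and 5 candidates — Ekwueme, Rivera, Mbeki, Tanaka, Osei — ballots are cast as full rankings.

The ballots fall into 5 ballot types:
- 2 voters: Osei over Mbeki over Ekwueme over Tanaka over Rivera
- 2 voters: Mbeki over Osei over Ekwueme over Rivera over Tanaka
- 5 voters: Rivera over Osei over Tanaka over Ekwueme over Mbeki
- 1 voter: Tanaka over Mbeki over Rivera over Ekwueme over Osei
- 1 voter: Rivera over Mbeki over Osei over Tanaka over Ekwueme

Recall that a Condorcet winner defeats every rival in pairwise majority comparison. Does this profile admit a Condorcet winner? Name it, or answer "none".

Rivera

Pairwise majorities:
Ekwueme vs Rivera: Rivera wins 7–4.
Ekwueme vs Mbeki: 5 for Ekwueme, 6 for Mbeki — Mbeki by 6–5.
Ekwueme vs Tanaka: 4 to 7, Tanaka.
Ekwueme–Osei: Osei 10–1.
Rivera vs Mbeki: Rivera wins 6–5.
Rivera vs Tanaka: 8 to 3, Rivera.
Rivera vs Osei: Rivera wins 7–4.
Mbeki vs Tanaka: Mbeki preferred on 2+2+1 = 5 ballots; Tanaka wins 6–5.
Mbeki vs Osei: Osei, 7–4.
Tanaka vs Osei: Tanaka is ranked higher on 1 ballot, Osei on 10. Osei wins 10–1.
Rivera defeats every rival head-to-head and is the Condorcet winner.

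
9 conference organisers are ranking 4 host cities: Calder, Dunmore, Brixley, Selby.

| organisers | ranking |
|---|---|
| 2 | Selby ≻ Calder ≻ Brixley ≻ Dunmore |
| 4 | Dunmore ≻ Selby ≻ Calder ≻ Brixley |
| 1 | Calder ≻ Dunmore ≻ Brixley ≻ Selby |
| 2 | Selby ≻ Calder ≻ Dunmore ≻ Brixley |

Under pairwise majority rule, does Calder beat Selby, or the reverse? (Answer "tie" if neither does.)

Selby

Ballots ranking Calder above Selby: 1.
Ballots ranking Selby above Calder: 9 − 1 = 8.
Selby wins the head-to-head 8–1.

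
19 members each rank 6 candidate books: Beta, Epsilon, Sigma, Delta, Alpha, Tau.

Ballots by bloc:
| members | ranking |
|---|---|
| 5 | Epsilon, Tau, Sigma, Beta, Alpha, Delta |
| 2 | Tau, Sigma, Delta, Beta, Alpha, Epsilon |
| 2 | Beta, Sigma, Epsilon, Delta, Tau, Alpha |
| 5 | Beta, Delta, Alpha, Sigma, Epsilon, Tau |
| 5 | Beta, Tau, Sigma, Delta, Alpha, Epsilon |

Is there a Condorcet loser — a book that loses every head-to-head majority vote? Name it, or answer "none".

Pairwise majorities:
Beta vs Epsilon: Beta is ranked higher on 2+2+5+5 = 14 ballots, Epsilon on 5. Beta wins 14–5.
Beta vs Sigma: Beta, 12–7.
Beta–Delta: Beta 17–2.
Beta vs Alpha: Beta, 19–0.
Beta–Tau: Beta 12–7.
Epsilon vs Sigma: 5 to 14, Sigma.
Epsilon vs Delta: 7 to 12, Delta.
Epsilon vs Alpha: Epsilon preferred on 5+2 = 7 ballots; Alpha wins 12–7.
Epsilon vs Tau: Epsilon, 12–7.
Sigma vs Delta: 5+2+2+5 = 14 for Sigma, 5 for Delta — Sigma by 14–5.
Sigma vs Alpha: Sigma preferred on 5+2+2+5 = 14 ballots; Sigma wins 14–5.
Sigma vs Tau: Tau wins 12–7.
Delta vs Alpha: Delta preferred on 2+2+5+5 = 14 ballots; Delta wins 14–5.
Delta vs Tau: 7 to 12, Tau.
Alpha vs Tau: Alpha preferred on 5 ballots; Tau wins 14–5.
Every book wins at least one matchup (Beta beats Epsilon; Epsilon beats Tau; Sigma beats Epsilon; Delta beats Epsilon; Alpha beats Epsilon; Tau beats Sigma), so there is no Condorcet loser.

none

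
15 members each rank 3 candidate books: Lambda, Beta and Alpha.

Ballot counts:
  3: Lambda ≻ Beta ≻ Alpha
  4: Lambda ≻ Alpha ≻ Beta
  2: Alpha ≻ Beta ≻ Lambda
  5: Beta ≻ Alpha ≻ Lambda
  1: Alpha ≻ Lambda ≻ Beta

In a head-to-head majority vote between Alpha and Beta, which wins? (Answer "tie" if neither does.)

Beta

Ballots ranking Alpha above Beta: 4 + 2 + 1 = 7.
Ballots ranking Beta above Alpha: 15 − 7 = 8.
Beta wins the head-to-head 8–7.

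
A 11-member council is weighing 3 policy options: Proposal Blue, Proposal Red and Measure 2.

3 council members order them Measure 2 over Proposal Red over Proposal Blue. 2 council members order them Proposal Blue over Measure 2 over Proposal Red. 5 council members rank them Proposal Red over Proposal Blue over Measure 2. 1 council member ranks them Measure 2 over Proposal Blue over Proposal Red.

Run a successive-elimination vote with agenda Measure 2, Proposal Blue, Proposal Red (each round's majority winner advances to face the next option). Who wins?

Round 1: Measure 2 vs Proposal Blue — 4–7, Proposal Blue advances.
Round 2: Proposal Blue vs Proposal Red — 3–8, Proposal Red advances.
The agenda winner is Proposal Red.

Proposal Red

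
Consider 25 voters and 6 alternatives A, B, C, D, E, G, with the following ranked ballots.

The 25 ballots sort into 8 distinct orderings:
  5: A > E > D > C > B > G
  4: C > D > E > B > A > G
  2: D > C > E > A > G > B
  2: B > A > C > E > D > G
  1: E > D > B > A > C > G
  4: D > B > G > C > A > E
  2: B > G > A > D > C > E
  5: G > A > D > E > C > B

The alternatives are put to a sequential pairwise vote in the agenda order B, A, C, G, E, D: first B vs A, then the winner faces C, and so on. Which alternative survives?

Round 1: B vs A — 13–12, B advances.
Round 2: B vs C — 9–16, C advances.
Round 3: C vs G — 14–11, C advances.
Round 4: C vs E — 14–11, C advances.
Round 5: C vs D — 6–19, D advances.
The agenda winner is D.

D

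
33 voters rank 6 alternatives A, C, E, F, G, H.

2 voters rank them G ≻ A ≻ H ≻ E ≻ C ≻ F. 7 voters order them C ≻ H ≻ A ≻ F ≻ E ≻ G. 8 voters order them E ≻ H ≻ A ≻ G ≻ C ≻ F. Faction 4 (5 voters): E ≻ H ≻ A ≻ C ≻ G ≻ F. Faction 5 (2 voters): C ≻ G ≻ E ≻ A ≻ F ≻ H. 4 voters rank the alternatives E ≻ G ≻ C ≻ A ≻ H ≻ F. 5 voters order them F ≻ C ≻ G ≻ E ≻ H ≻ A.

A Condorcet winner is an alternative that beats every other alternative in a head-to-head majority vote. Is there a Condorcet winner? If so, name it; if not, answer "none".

Check each pair by majority over 33 ballots:
A vs C: A preferred on 2+8+5 = 15 ballots; C wins 18–15.
A vs E: A is ranked higher on 2+7 = 9 ballots, E on 24. E wins 24–9.
A vs F: 28 to 5, A.
A vs G: 7+8+5 = 20 for A, 13 for G — A by 20–13.
A vs H: 2+2+4 = 8 for A, 25 for H — H by 25–8.
C vs E: C preferred on 7+2+5 = 14 ballots; E wins 19–14.
C vs F: 2+7+8+5+2+4 = 28 for C, 5 for F — C by 28–5.
C vs G: C is ranked higher on 7+5+2+5 = 19 ballots, G on 14. C wins 19–14.
C vs H: 18 to 15, C.
E vs F: E is ranked higher on 2+8+5+2+4 = 21 ballots, F on 12. E wins 21–12.
E vs G: 24 to 9, E.
E vs H: 24 to 9, E.
F vs G: F preferred on 7+5 = 12 ballots; G wins 21–12.
F vs H: F is ranked higher on 2+5 = 7 ballots, H on 26. H wins 26–7.
G vs H: G preferred on 2+2+4+5 = 13 ballots; H wins 20–13.
E beats each of A, C, F, G, H — E is the Condorcet winner.

E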